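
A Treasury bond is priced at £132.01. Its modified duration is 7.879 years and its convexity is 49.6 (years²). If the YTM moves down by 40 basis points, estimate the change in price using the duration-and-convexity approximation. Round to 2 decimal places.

+£4.21

Duration effect: -D_mod·Δy = -7.879 × (-0.004) = +0.031516
Convexity effect: ½·C·(Δy)² = 0.5 × 49.6 × (-0.004)² = +0.0003968
ΔP/P ≈ +0.031516 + 0.0003968 = +0.0319128
ΔP ≈ 132.01 × (+0.0319128) = +4.212808728.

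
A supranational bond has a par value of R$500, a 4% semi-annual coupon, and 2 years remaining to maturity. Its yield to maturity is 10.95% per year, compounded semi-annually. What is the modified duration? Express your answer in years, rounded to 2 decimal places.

1.84 years

Periodic yield y = 0.05475. First find Macaulay duration:
  t   CF        PV=CF/(1+0.05475)^t    t·PV
  1        10.00         9.4809         9.4809
  2        10.00         8.9888        17.9776
  3        10.00         8.5222        25.5666
  4       510.00       412.0710     1,648.2840
  Σ                    439.0629     1,701.3090
P = 439.0629; Macaulay duration = 1,701.3090 / 439.0629 = 3.87486 half-year periods = 1.93743 years.
Modified duration = D_Mac / (1 + y) = 1.93743 / 1.05475 = 1.83686 years.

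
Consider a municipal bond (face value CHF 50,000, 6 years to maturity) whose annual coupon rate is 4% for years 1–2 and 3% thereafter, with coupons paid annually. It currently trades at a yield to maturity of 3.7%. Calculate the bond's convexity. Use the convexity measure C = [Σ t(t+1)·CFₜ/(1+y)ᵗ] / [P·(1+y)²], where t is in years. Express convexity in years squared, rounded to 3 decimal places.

With y = 0.037:
  t   CF        PV=CF/(1+0.037)^t    t·PV        t(t+1)·PV
  1     2,000.00     1,928.6403     1,928.6403       3,857.2806
  2     2,000.00     1,859.8267     3,719.6534      11,158.9603
  3     1,500.00     1,345.1013     4,035.3039      16,141.2155
  4     1,500.00     1,297.1083     5,188.4331      25,942.1657
  5     1,500.00     1,250.8277     6,254.1383      37,524.8299
  6    51,500.00    41,412.8091   248,476.8548   1,739,337.9833
  Σ                 49,094.3134   269,603.0238   1,833,962.4354
P = 49,094.3134.
Convexity = Σ t(t+1)·PV / [P·(1+y)²] = 1,833,962.4354 / (49,094.3134 × 1.075369) = 34.73775.

34.738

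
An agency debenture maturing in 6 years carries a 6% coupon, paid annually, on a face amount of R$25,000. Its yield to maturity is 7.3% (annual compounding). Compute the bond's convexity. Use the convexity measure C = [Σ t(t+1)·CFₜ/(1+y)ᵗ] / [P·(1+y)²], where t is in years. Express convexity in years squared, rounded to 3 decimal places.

29.935

With y = 0.073:
  t   CF        PV=CF/(1+0.073)^t    t·PV        t(t+1)·PV
  1     1,500.00     1,397.9497     1,397.9497       2,795.8993
  2     1,500.00     1,302.8422     2,605.6844       7,817.0532
  3     1,500.00     1,214.2052     3,642.6156      14,570.4626
  4     1,500.00     1,131.5985     4,526.3941      22,631.9704
  5     1,500.00     1,054.6119     5,273.0593      31,638.3557
  6    26,500.00    17,363.9106   104,183.4638     729,284.2468
  Σ                 23,465.1181   121,629.1669     808,737.9880
P = 23,465.1181.
Convexity = Σ t(t+1)·PV / [P·(1+y)²] = 808,737.9880 / (23,465.1181 × 1.151329) = 29.93544.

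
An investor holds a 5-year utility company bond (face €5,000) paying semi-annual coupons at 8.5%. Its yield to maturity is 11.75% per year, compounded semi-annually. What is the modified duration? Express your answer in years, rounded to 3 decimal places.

Periodic yield y = 0.05875. First find Macaulay duration:
  t   CF        PV=CF/(1+0.05875)^t    t·PV
  1       212.50       200.7084       200.7084
  2       212.50       189.5711       379.1422
  3       212.50       179.0518       537.1554
  4       212.50       169.1162       676.4648
  5       212.50       159.7320       798.6598
  6       212.50       150.8684       905.2106
  7       212.50       142.4968       997.4773
  8       212.50       134.5896     1,076.7169
  9       212.50       127.1212     1,144.0912
  10    5,212.50     2,945.1799    29,451.7995
  Σ                  4,398.4354    36,167.4260
P = 4,398.4354; Macaulay duration = 36,167.4260 / 4,398.4354 = 8.22279 half-year periods = 4.11140 years.
Modified duration = D_Mac / (1 + y) = 4.11140 / 1.05875 = 3.88326 years.

3.883 years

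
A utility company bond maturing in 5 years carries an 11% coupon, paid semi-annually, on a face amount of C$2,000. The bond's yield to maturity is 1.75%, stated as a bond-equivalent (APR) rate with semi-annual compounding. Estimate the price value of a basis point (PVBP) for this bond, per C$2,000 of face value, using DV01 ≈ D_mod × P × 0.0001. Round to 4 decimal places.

C$1.1908

Periodic yield y = 0.00875.
  t   CF        PV=CF/(1+0.00875)^t    t·PV
  1       110.00       109.0458       109.0458
  2       110.00       108.1000       216.1999
  3       110.00       107.1623       321.4869
  4       110.00       106.2328       424.9311
  5       110.00       105.3113       526.5565
  6       110.00       104.3978       626.3869
  7       110.00       103.4923       724.4458
  8       110.00       102.5946       820.7564
  9       110.00       101.7046       915.3417
  10    2,110.00     1,933.9577    19,339.5773
  Σ                  2,881.9992    24,024.7284
P = 2,881.9992; D_Mac = 8.33613 half-year periods = 4.16807 yrs; D_mod = 4.13191 yrs.
DV01 ≈ 4.13191 × 2,881.9992 × 0.0001 = 1.190817.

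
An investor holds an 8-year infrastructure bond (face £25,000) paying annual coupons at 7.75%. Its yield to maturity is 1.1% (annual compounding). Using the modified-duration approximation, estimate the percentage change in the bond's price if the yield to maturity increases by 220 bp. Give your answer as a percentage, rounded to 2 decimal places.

Periodic yield y = 0.011. Modified duration first:
  t   CF        PV=CF/(1+0.011)^t    t·PV
  1     1,937.50     1,916.4194     1,916.4194
  2     1,937.50     1,895.5681     3,791.1363
  3     1,937.50     1,874.9438     5,624.8313
  4     1,937.50     1,854.5438     7,418.1751
  5     1,937.50     1,834.3658     9,171.8288
  6     1,937.50     1,814.4073    10,886.4436
  7     1,937.50     1,794.6659    12,562.6616
  8    26,937.50    24,680.1641   197,441.3127
  Σ                 37,665.0781   248,812.8087
P = 37,665.0781; D_Mac = 6.60593 yrs; D_mod = 6.60593/(1+0.011) = 6.53405 yrs.
ΔP/P ≈ -D_mod · Δy = -6.53405 × (+0.022) = -0.143749 = -14.3749%.

-14.37%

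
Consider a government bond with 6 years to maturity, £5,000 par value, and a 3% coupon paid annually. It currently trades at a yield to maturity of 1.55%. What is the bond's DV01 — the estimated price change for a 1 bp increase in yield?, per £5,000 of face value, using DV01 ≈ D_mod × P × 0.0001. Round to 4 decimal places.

£2.9840

Periodic yield y = 0.0155.
  t   CF        PV=CF/(1+0.0155)^t    t·PV
  1       150.00       147.7105       147.7105
  2       150.00       145.4559       290.9118
  3       150.00       143.2358       429.7073
  4       150.00       141.0495       564.1980
  5       150.00       138.8966       694.4830
  6     5,150.00     4,695.9954    28,175.9724
  Σ                  5,412.3437    30,302.9830
P = 5,412.3437; D_Mac = 5.59887 yrs; D_mod = 5.51341 yrs.
DV01 ≈ 5.51341 × 5,412.3437 × 0.0001 = 2.984046.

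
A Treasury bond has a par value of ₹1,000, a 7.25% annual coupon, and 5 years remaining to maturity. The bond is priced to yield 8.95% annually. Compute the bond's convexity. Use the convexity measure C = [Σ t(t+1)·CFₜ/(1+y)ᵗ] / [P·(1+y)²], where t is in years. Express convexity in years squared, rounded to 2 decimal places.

With y = 0.0895:
  t   CF        PV=CF/(1+0.0895)^t    t·PV        t(t+1)·PV
  1        72.50        66.5443        66.5443         133.0886
  2        72.50        61.0778       122.1556         366.4669
  3        72.50        56.0604       168.1812         672.7250
  4        72.50        51.4552       205.8207       1,029.1035
  5     1,072.50       698.6524     3,493.2618      20,959.5707
  Σ                    933.7901     4,055.9637      23,160.9547
P = 933.7901.
Convexity = Σ t(t+1)·PV / [P·(1+y)²] = 23,160.9547 / (933.7901 × 1.187010) = 20.89550.

20.90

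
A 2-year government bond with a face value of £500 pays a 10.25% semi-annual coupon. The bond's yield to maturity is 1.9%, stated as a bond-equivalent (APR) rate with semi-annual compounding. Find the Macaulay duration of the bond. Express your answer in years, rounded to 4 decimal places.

1.8699 years

Periodic yield y = 0.0095. Discount each cash flow and weight by its period:
  t   CF        PV=CF/(1+0.0095)^t    t·PV
  1       25.625        25.3839        25.3839
  2       25.625        25.1450        50.2900
  3       25.625        24.9083        74.7250
  4      525.625       506.1168     2,024.4670
  Σ                    581.5539     2,174.8659
Price P = Σ PV = 581.5539.
Macaulay duration = Σ(t·PV) / P = 2,174.8659 / 581.5539 = 3.73975 half-year periods.
In years: 3.73975 / 2 = 1.86987 years.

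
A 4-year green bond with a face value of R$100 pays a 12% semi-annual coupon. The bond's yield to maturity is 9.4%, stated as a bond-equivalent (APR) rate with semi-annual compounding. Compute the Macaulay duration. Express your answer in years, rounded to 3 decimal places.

Periodic yield y = 0.047. Discount each cash flow and weight by its period:
  t   CF        PV=CF/(1+0.047)^t    t·PV
  1         6.00         5.7307         5.7307
  2         6.00         5.4734        10.9468
  3         6.00         5.2277        15.6831
  4         6.00         4.9930        19.9721
  5         6.00         4.7689        23.8445
  6         6.00         4.5548        27.3289
  7         6.00         4.3504        30.4525
  8       106.00        73.4061       587.2492
  Σ                    108.5050       721.2078
Price P = Σ PV = 108.5050.
Macaulay duration = Σ(t·PV) / P = 721.2078 / 108.5050 = 6.64677 half-year periods.
In years: 6.64677 / 2 = 3.32338 years.

3.323 years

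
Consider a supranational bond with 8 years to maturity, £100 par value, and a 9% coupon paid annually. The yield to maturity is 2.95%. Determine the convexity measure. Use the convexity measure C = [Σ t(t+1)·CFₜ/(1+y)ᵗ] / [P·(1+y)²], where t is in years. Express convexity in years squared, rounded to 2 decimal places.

49.70

With y = 0.0295:
  t   CF        PV=CF/(1+0.0295)^t    t·PV        t(t+1)·PV
  1         9.00         8.7421         8.7421          17.4842
  2         9.00         8.4916        16.9832          50.9496
  3         9.00         8.2483        24.7448          98.9794
  4         9.00         8.0119        32.0477         160.2386
  5         9.00         7.7823        38.9117         233.4705
  6         9.00         7.5593        45.3561         317.4927
  7         9.00         7.3427        51.3992         411.1933
  8       109.00        86.3805       691.0440       6,219.3957
  Σ                    142.5589       909.2289       7,509.2040
P = 142.5589.
Convexity = Σ t(t+1)·PV / [P·(1+y)²] = 7,509.2040 / (142.5589 × 1.059870) = 49.69893.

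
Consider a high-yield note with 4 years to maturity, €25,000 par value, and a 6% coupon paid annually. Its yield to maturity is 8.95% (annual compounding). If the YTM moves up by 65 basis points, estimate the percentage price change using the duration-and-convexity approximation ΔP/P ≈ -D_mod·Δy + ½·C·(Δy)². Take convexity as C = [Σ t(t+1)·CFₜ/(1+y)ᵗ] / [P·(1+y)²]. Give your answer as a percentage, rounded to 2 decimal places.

With y = 0.0895:
  t   CF        PV=CF/(1+0.0895)^t    t·PV        t(t+1)·PV
  1     1,500.00     1,376.7783     1,376.7783       2,753.5567
  2     1,500.00     1,263.6791     2,527.3581       7,582.0744
  3     1,500.00     1,159.8706     3,479.6119      13,918.4477
  4    26,500.00    18,807.7540    75,231.0160     376,155.0799
  Σ                 22,608.0820    82,614.7644     400,409.1586
P = 22,608.0820; D_Mac = 3.65421 yrs; D_mod = 3.35403 yrs; C = 14.92058.
Duration effect: -3.35403 × (+0.0065) = -0.021801
Convexity effect: 0.5 × 14.92058 × (0.0065)² = +0.0003152
ΔP/P ≈ -0.021801 + 0.0003152 = -0.021486 = -2.1486%.

-2.15%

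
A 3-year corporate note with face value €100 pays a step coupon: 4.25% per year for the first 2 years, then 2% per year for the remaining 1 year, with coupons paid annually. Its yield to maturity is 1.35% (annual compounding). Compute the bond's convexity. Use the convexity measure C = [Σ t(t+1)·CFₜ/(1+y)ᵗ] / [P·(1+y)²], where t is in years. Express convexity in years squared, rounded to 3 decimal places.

11.071

With y = 0.0135:
  t   CF        PV=CF/(1+0.0135)^t    t·PV        t(t+1)·PV
  1         4.25         4.1934         4.1934           8.3868
  2         4.25         4.1375         8.2751          24.8252
  3       102.00        97.9781       293.9342       1,175.7369
  Σ                    106.3090       306.4027       1,208.9489
P = 106.3090.
Convexity = Σ t(t+1)·PV / [P·(1+y)²] = 1,208.9489 / (106.3090 × 1.027182) = 11.07109.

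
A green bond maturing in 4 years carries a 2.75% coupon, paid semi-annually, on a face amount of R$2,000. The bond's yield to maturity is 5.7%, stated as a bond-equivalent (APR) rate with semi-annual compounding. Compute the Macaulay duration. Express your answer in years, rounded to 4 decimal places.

Periodic yield y = 0.0285. Discount each cash flow and weight by its period:
  t   CF        PV=CF/(1+0.0285)^t    t·PV
  1        27.50        26.7380        26.7380
  2        27.50        25.9971        51.9941
  3        27.50        25.2767        75.8300
  4        27.50        24.5762        98.3050
  5        27.50        23.8952       119.4761
  6        27.50        23.2331       139.3985
  7        27.50        22.5893       158.1250
  8     2,027.50     1,619.2969    12,954.3755
  Σ                  1,791.6025    13,624.2423
Price P = Σ PV = 1,791.6025.
Macaulay duration = Σ(t·PV) / P = 13,624.2423 / 1,791.6025 = 7.60450 half-year periods.
In years: 7.60450 / 2 = 3.80225 years.

3.8023 years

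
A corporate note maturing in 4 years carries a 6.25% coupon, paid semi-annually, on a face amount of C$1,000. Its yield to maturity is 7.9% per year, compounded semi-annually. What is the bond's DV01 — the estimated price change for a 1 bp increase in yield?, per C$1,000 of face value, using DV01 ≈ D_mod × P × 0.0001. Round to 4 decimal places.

Periodic yield y = 0.0395.
  t   CF        PV=CF/(1+0.0395)^t    t·PV
  1        31.25        30.0625        30.0625
  2        31.25        28.9202        57.8404
  3        31.25        27.8212        83.4637
  4        31.25        26.7641       107.0563
  5        31.25        25.7471       128.7353
  6        31.25        24.7687       148.6121
  7        31.25        23.8275       166.7925
  8     1,031.25       756.4287     6,051.4298
  Σ                    944.3400     6,773.9926
P = 944.3400; D_Mac = 7.17326 half-year periods = 3.58663 yrs; D_mod = 3.45034 yrs.
DV01 ≈ 3.45034 × 944.3400 × 0.0001 = 0.325829.

C$0.3258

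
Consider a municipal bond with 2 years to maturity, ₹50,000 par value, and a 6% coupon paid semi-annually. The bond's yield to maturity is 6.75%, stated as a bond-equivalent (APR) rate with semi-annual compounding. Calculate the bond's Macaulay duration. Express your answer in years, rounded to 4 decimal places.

Periodic yield y = 0.03375. Discount each cash flow and weight by its period:
  t   CF        PV=CF/(1+0.03375)^t    t·PV
  1     1,500.00     1,451.0278     1,451.0278
  2     1,500.00     1,403.6545     2,807.3089
  3     1,500.00     1,357.8278     4,073.4834
  4    51,500.00    45,096.7390   180,386.9561
  Σ                 49,309.2491   188,718.7762
Price P = Σ PV = 49,309.2491.
Macaulay duration = Σ(t·PV) / P = 188,718.7762 / 49,309.2491 = 3.82725 half-year periods.
In years: 3.82725 / 2 = 1.91362 years.

1.9136 years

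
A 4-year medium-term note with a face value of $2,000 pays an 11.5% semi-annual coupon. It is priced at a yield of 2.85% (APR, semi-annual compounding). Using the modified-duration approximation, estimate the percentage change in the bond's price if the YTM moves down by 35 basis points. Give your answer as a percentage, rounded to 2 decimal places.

+1.18%

Periodic yield y = 0.01425. Modified duration first:
  t   CF        PV=CF/(1+0.01425)^t    t·PV
  1       115.00       113.3843       113.3843
  2       115.00       111.7912       223.5825
  3       115.00       110.2206       330.6618
  4       115.00       108.6720       434.6881
  5       115.00       107.1452       535.7260
  6       115.00       105.6398       633.8391
  7       115.00       104.1556       729.0894
  8     2,115.00     1,888.6446    15,109.1568
  Σ                  2,649.6534    18,110.1280
P = 2,649.6534; D_Mac = 6.83490 half-year periods = 3.41745 yrs; D_mod = 3.41745/(1+0.01425) = 3.36944 yrs.
ΔP/P ≈ -D_mod · Δy = -3.36944 × (-0.0035) = +0.011793 = +1.1793%.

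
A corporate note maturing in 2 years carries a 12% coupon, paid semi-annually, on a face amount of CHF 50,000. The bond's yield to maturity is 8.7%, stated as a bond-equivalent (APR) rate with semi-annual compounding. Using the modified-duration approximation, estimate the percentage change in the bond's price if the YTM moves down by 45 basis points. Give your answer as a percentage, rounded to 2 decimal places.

+0.79%

Periodic yield y = 0.0435. Modified duration first:
  t   CF        PV=CF/(1+0.0435)^t    t·PV
  1     3,000.00     2,874.9401     2,874.9401
  2     3,000.00     2,755.0935     5,510.1871
  3     3,000.00     2,640.2430     7,920.7289
  4    53,000.00    44,699.8490   178,799.3960
  Σ                 52,970.1256   195,105.2521
P = 52,970.1256; D_Mac = 3.68331 half-year periods = 1.84165 yrs; D_mod = 1.84165/(1+0.0435) = 1.76488 yrs.
ΔP/P ≈ -D_mod · Δy = -1.76488 × (-0.0045) = +0.007942 = +0.7942%.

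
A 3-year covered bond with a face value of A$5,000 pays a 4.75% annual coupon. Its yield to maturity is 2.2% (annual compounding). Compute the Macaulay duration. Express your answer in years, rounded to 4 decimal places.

2.8710 years

Periodic yield y = 0.022. Discount each cash flow and weight by its year:
  t   CF        PV=CF/(1+0.022)^t    t·PV
  1       237.50       232.3875       232.3875
  2       237.50       227.3850       454.7700
  3     5,237.50     4,906.4949    14,719.4846
  Σ                  5,366.2673    15,406.6421
Price P = Σ PV = 5,366.2673.
Macaulay duration = Σ(t·PV) / P = 15,406.6421 / 5,366.2673 = 2.87102 years.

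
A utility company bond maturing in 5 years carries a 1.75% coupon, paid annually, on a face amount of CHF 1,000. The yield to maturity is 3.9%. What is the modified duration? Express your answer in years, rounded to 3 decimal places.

Periodic yield y = 0.039. First find Macaulay duration:
  t   CF        PV=CF/(1+0.039)^t    t·PV
  1        17.50        16.8431        16.8431
  2        17.50        16.2109        32.4218
  3        17.50        15.6024        46.8072
  4        17.50        15.0167        60.0670
  5     1,017.50       840.3432     4,201.7159
  Σ                    904.0163     4,357.8550
P = 904.0163; Macaulay duration = 4,357.8550 / 904.0163 = 4.82055 years.
Modified duration = D_Mac / (1 + y) = 4.82055 / 1.039 = 4.63960 years.

4.640 years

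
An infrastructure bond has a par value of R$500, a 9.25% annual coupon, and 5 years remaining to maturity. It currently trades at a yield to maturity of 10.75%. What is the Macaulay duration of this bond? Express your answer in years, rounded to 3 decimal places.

Periodic yield y = 0.1075. Discount each cash flow and weight by its year:
  t   CF        PV=CF/(1+0.1075)^t    t·PV
  1        46.25        41.7607        41.7607
  2        46.25        37.7072        75.4144
  3        46.25        34.0471       102.1414
  4        46.25        30.7423       122.9693
  5       546.25       327.8482     1,639.2409
  Σ                    472.1056     1,981.5267
Price P = Σ PV = 472.1056.
Macaulay duration = Σ(t·PV) / P = 1,981.5267 / 472.1056 = 4.19721 years.

4.197 years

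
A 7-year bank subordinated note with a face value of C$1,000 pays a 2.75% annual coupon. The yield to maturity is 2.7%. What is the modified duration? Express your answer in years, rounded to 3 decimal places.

6.293 years

Periodic yield y = 0.027. First find Macaulay duration:
  t   CF        PV=CF/(1+0.027)^t    t·PV
  1        27.50        26.7770        26.7770
  2        27.50        26.0730        52.1461
  3        27.50        25.3876        76.1628
  4        27.50        24.7201        98.8806
  5        27.50        24.0702       120.3512
  6        27.50        23.4374       140.6246
  7     1,027.50       852.6852     5,968.7964
  Σ                  1,003.1507     6,483.7386
P = 1,003.1507; Macaulay duration = 6,483.7386 / 1,003.1507 = 6.46337 years.
Modified duration = D_Mac / (1 + y) = 6.46337 / 1.027 = 6.29345 years.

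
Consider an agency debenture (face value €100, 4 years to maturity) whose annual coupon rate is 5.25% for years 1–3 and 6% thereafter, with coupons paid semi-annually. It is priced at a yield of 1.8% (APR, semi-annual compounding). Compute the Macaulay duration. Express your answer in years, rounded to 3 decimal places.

Periodic yield y = 0.009. Discount each cash flow and weight by its period:
  t   CF        PV=CF/(1+0.009)^t    t·PV
  1        2.625         2.6016         2.6016
  2        2.625         2.5784         5.1568
  3        2.625         2.5554         7.6661
  4        2.625         2.5326        10.1304
  5        2.625         2.5100        12.5500
  6        2.625         2.4876        14.9257
  7        3.000         2.8176        19.7234
  8      103.000        95.8756       767.0044
  Σ                    113.9587       839.7583
Price P = Σ PV = 113.9587.
Macaulay duration = Σ(t·PV) / P = 839.7583 / 113.9587 = 7.36897 half-year periods.
In years: 7.36897 / 2 = 3.68448 years.

3.684 years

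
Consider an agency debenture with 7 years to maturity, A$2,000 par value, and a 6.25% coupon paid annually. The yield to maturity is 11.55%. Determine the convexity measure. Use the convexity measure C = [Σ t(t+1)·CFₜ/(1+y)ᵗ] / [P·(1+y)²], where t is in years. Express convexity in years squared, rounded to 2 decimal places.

With y = 0.1155:
  t   CF        PV=CF/(1+0.1155)^t    t·PV        t(t+1)·PV
  1       125.00       112.0574       112.0574         224.1147
  2       125.00       100.4548       200.9097         602.7290
  3       125.00        90.0536       270.1609       1,080.6437
  4       125.00        80.7294       322.9176       1,614.5880
  5       125.00        72.3706       361.8530       2,171.1178
  6       125.00        64.8773       389.2636       2,724.8453
  7     2,125.00       988.7168     6,921.0176      55,368.1406
  Σ                  1,509.2599     8,578.1797      63,786.1792
P = 1,509.2599.
Convexity = Σ t(t+1)·PV / [P·(1+y)²] = 63,786.1792 / (1,509.2599 × 1.244340) = 33.96436.

33.96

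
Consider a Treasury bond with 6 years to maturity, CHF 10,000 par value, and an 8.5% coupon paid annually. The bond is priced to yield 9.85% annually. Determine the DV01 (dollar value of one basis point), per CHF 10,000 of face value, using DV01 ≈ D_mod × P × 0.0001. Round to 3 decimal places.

CHF 4.201

Periodic yield y = 0.0985.
  t   CF        PV=CF/(1+0.0985)^t    t·PV
  1       850.00       773.7824       773.7824
  2       850.00       704.3991     1,408.7982
  3       850.00       641.2372     1,923.7117
  4       850.00       583.7390     2,334.9558
  5       850.00       531.3964     2,656.9821
  6    10,850.00     6,174.8921    37,049.3524
  Σ                  9,409.4462    46,147.5827
P = 9,409.4462; D_Mac = 4.90439 yrs; D_mod = 4.46462 yrs.
DV01 ≈ 4.46462 × 9,409.4462 × 0.0001 = 4.200963.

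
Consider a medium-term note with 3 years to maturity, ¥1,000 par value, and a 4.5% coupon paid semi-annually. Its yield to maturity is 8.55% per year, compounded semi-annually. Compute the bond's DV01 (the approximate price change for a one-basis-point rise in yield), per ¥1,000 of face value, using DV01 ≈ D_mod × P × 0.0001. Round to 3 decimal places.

¥0.243

Periodic yield y = 0.04275.
  t   CF        PV=CF/(1+0.04275)^t    t·PV
  1        22.50        21.5776        21.5776
  2        22.50        20.6929        41.3859
  3        22.50        19.8446        59.5337
  4        22.50        19.0310        76.1240
  5        22.50        18.2508        91.2539
  6     1,022.50       795.3937     4,772.3620
  Σ                    894.7905     5,062.2371
P = 894.7905; D_Mac = 5.65745 half-year periods = 2.82873 yrs; D_mod = 2.71276 yrs.
DV01 ≈ 2.71276 × 894.7905 × 0.0001 = 0.242735.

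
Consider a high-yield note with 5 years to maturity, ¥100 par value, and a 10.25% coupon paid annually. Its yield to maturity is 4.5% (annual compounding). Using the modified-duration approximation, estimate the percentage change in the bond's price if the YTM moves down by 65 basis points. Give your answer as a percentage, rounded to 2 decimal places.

Periodic yield y = 0.045. Modified duration first:
  t   CF        PV=CF/(1+0.045)^t    t·PV
  1        10.25         9.8086         9.8086
  2        10.25         9.3862        18.7725
  3        10.25         8.9820        26.9461
  4        10.25         8.5953        34.3810
  5       110.25        88.4702       442.3511
  Σ                    125.2424       532.2594
P = 125.2424; D_Mac = 4.24983 yrs; D_mod = 4.24983/(1+0.045) = 4.06683 yrs.
ΔP/P ≈ -D_mod · Δy = -4.06683 × (-0.0065) = +0.026434 = +2.6434%.

+2.64%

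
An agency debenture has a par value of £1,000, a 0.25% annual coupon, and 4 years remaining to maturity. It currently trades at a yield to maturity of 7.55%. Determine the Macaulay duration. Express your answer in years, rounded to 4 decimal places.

Periodic yield y = 0.0755. Discount each cash flow and weight by its year:
  t   CF        PV=CF/(1+0.0755)^t    t·PV
  1         2.50         2.3245         2.3245
  2         2.50         2.1613         4.3226
  3         2.50         2.0096         6.0288
  4     1,002.50       749.2776     2,997.1102
  Σ                    755.7730     3,009.7861
Price P = Σ PV = 755.7730.
Macaulay duration = Σ(t·PV) / P = 3,009.7861 / 755.7730 = 3.98239 years.

3.9824 years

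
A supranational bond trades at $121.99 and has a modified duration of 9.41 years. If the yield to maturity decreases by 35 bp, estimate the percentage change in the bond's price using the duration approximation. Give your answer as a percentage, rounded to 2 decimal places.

Duration approximation: ΔP/P ≈ -D_mod · Δy = -9.41 × (-0.0035) = +0.032935.
As a percentage: +3.2935%.

+3.29%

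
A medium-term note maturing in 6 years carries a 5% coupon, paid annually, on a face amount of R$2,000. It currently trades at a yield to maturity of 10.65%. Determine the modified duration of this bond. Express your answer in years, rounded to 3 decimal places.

Periodic yield y = 0.1065. First find Macaulay duration:
  t   CF        PV=CF/(1+0.1065)^t    t·PV
  1       100.00        90.3751        90.3751
  2       100.00        81.6765       163.3530
  3       100.00        73.8152       221.4456
  4       100.00        66.7105       266.8421
  5       100.00        60.2897       301.4484
  6     2,100.00     1,144.2233     6,865.3398
  Σ                  1,517.0902     7,908.8038
P = 1,517.0902; Macaulay duration = 7,908.8038 / 1,517.0902 = 5.21314 years.
Modified duration = D_Mac / (1 + y) = 5.21314 / 1.1065 = 4.71138 years.

4.711 years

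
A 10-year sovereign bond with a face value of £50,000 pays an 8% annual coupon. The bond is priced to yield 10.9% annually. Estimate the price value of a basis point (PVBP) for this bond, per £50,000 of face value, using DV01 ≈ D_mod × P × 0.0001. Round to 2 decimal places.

Periodic yield y = 0.109.
  t   CF        PV=CF/(1+0.109)^t    t·PV
  1     4,000.00     3,606.8530     3,606.8530
  2     4,000.00     3,252.3472     6,504.6944
  3     4,000.00     2,932.6846     8,798.0537
  4     4,000.00     2,644.4405    10,577.7622
  5     4,000.00     2,384.5271    11,922.6354
  6     4,000.00     2,150.1597    12,900.9581
  7     4,000.00     1,938.8275    13,571.7924
  8     4,000.00     1,748.2664    13,986.1316
  9     4,000.00     1,576.4350    14,187.9152
  10   54,000.00    19,190.1469   191,901.4686
  Σ                 41,424.6879   287,958.2646
P = 41,424.6879; D_Mac = 6.95137 yrs; D_mod = 6.26814 yrs.
DV01 ≈ 6.26814 × 41,424.6879 × 0.0001 = 25.965578.

£25.97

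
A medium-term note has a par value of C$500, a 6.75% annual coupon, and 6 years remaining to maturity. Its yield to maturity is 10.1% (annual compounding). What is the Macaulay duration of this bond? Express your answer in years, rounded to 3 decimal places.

Periodic yield y = 0.101. Discount each cash flow and weight by its year:
  t   CF        PV=CF/(1+0.101)^t    t·PV
  1        33.75        30.6540        30.6540
  2        33.75        27.8419        55.6838
  3        33.75        25.2878        75.8635
  4        33.75        22.9681        91.8723
  5        33.75        20.8611       104.3055
  6       533.75       299.6498     1,797.8987
  Σ                    427.2627     2,156.2778
Price P = Σ PV = 427.2627.
Macaulay duration = Σ(t·PV) / P = 2,156.2778 / 427.2627 = 5.04673 years.

5.047 years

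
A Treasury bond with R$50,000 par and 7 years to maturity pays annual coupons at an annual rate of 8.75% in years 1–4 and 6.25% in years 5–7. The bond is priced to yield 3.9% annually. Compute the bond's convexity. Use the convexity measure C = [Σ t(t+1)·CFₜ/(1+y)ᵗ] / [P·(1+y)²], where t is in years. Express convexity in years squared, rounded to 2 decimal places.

With y = 0.039:
  t   CF        PV=CF/(1+0.039)^t    t·PV        t(t+1)·PV
  1     4,375.00     4,210.7796     4,210.7796       8,421.5592
  2     4,375.00     4,052.7234     8,105.4468      24,316.3403
  3     4,375.00     3,900.6000    11,701.8000      46,807.1998
  4     4,375.00     3,754.1867    15,016.7468      75,083.7341
  5     3,125.00     2,580.9066    12,904.5329      77,427.1972
  6     3,125.00     2,484.0294    14,904.1766     104,329.2359
  7    53,125.00    40,643.4074   284,503.8516   2,276,030.8125
  Σ                 61,626.6330   351,347.3341   2,612,416.0790
P = 61,626.6330.
Convexity = Σ t(t+1)·PV / [P·(1+y)²] = 2,612,416.0790 / (61,626.6330 × 1.079521) = 39.26836.

39.27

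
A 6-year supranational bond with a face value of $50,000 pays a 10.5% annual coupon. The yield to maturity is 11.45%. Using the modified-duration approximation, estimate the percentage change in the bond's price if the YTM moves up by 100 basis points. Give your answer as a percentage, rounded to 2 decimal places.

Periodic yield y = 0.1145. Modified duration first:
  t   CF        PV=CF/(1+0.1145)^t    t·PV
  1     5,250.00     4,710.6326     4,710.6326
  2     5,250.00     4,226.6779     8,453.3559
  3     5,250.00     3,792.4432    11,377.3296
  4     5,250.00     3,402.8203    13,611.2811
  5     5,250.00     3,053.2259    15,266.1296
  6    55,250.00    28,830.4782   172,982.8690
  Σ                 48,016.2781   226,401.5977
P = 48,016.2781; D_Mac = 4.71510 yrs; D_mod = 4.71510/(1+0.1145) = 4.23069 yrs.
ΔP/P ≈ -D_mod · Δy = -4.23069 × (+0.01) = -0.042307 = -4.2307%.

-4.23%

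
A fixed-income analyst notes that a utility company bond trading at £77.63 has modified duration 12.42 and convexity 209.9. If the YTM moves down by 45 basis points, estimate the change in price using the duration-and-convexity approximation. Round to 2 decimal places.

+£4.50

Duration effect: -D_mod·Δy = -12.42 × (-0.0045) = +0.055890
Convexity effect: ½·C·(Δy)² = 0.5 × 209.9 × (-0.0045)² = +0.0021252375
ΔP/P ≈ +0.055890 + 0.0021252375 = +0.0580152375
ΔP ≈ 77.63 × (+0.0580152375) = +4.503722887125.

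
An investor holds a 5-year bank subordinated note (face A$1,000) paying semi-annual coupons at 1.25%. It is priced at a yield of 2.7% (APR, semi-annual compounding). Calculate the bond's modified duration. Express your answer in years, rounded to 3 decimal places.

4.792 years

Periodic yield y = 0.0135. First find Macaulay duration:
  t   CF        PV=CF/(1+0.0135)^t    t·PV
  1         6.25         6.1667         6.1667
  2         6.25         6.0846        12.1692
  3         6.25         6.0036        18.0107
  4         6.25         5.9236        23.6944
  5         6.25         5.8447        29.2234
  6         6.25         5.7668        34.6010
  7         6.25         5.6900        39.8301
  8         6.25         5.6142        44.9138
  9         6.25         5.5394        49.8550
  10    1,006.25       879.9710     8,799.7101
  Σ                    932.6047     9,058.1745
P = 932.6047; Macaulay duration = 9,058.1745 / 932.6047 = 9.71277 half-year periods = 4.85638 years.
Modified duration = D_Mac / (1 + y) = 4.85638 / 1.0135 = 4.79170 years.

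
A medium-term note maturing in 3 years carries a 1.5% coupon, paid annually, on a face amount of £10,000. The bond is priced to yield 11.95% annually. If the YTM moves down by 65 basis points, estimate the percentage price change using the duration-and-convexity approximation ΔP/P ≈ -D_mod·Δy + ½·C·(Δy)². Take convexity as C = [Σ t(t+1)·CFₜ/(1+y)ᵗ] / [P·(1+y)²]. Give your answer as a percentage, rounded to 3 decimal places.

With y = 0.1195:
  t   CF        PV=CF/(1+0.1195)^t    t·PV        t(t+1)·PV
  1       150.00       133.9884       133.9884         267.9768
  2       150.00       119.6859       239.3718         718.1155
  3    10,150.00     7,234.2539    21,702.7618      86,811.0471
  Σ                  7,487.9282    22,076.1220      87,797.1394
P = 7,487.9282; D_Mac = 2.94823 yrs; D_mod = 2.63352 yrs; C = 9.35558.
Duration effect: -2.63352 × (-0.0065) = +0.017118
Convexity effect: 0.5 × 9.35558 × (-0.0065)² = +0.0001976
ΔP/P ≈ +0.017118 + 0.0001976 = +0.017316 = +1.7316%.

+1.732%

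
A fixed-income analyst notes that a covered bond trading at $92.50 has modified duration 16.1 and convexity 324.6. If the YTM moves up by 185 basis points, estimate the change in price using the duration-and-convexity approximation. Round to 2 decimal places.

-$22.41

Duration effect: -D_mod·Δy = -16.1 × (+0.0185) = -0.297850
Convexity effect: ½·C·(Δy)² = 0.5 × 324.6 × (0.0185)² = +0.055547175
ΔP/P ≈ -0.297850 + 0.055547175 = -0.242302825
ΔP ≈ 92.50 × (-0.242302825) = -22.4130113125.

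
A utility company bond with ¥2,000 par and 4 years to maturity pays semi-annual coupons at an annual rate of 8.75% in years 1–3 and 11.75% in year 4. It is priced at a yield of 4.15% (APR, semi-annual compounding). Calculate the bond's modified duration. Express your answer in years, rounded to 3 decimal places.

3.440 years

Periodic yield y = 0.02075. First find Macaulay duration:
  t   CF        PV=CF/(1+0.02075)^t    t·PV
  1        87.50        85.7213        85.7213
  2        87.50        83.9787       167.9574
  3        87.50        82.2716       246.8148
  4        87.50        80.5992       322.3966
  5        87.50        78.9607       394.8036
  6        87.50        77.3556       464.1336
  7       117.50       101.7659       712.3611
  8     2,117.50     1,796.6700    14,373.3598
  Σ                  2,387.3229    16,767.5482
P = 2,387.3229; Macaulay duration = 16,767.5482 / 2,387.3229 = 7.02358 half-year periods = 3.51179 years.
Modified duration = D_Mac / (1 + y) = 3.51179 / 1.02075 = 3.44040 years.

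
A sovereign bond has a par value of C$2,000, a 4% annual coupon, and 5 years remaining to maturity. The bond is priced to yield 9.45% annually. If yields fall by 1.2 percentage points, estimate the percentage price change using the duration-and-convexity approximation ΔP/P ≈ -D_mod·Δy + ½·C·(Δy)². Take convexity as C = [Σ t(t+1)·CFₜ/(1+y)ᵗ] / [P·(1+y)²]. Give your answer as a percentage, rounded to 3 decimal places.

With y = 0.0945:
  t   CF        PV=CF/(1+0.0945)^t    t·PV        t(t+1)·PV
  1        80.00        73.0927        73.0927         146.1855
  2        80.00        66.7819       133.5637         400.6911
  3        80.00        61.0159       183.0476         732.1902
  4        80.00        55.7477       222.9908       1,114.9539
  5     2,080.00     1,324.2943     6,621.4714      39,728.8286
  Σ                  1,580.9324     7,234.1662      42,122.8493
P = 1,580.9324; D_Mac = 4.57589 yrs; D_mod = 4.18080 yrs; C = 22.24195.
Duration effect: -4.18080 × (-0.012) = +0.050170
Convexity effect: 0.5 × 22.24195 × (-0.012)² = +0.0016014
ΔP/P ≈ +0.050170 + 0.0016014 = +0.051771 = +5.1771%.

+5.177%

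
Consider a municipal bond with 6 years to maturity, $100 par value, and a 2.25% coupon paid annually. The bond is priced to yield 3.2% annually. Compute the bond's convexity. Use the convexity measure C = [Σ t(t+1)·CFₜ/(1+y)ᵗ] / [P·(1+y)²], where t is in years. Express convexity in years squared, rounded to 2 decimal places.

With y = 0.032:
  t   CF        PV=CF/(1+0.032)^t    t·PV        t(t+1)·PV
  1         2.25         2.1802         2.1802           4.3605
  2         2.25         2.1126         4.2253          12.6758
  3         2.25         2.0471         6.1414          24.5654
  4         2.25         1.9836         7.9346          39.6729
  5         2.25         1.9221         9.6107          57.6641
  6       102.25        84.6418       507.8511       3,554.9576
  Σ                     94.8876       537.9432       3,693.8962
P = 94.8876.
Convexity = Σ t(t+1)·PV / [P·(1+y)²] = 3,693.8962 / (94.8876 × 1.065024) = 36.55239.

36.55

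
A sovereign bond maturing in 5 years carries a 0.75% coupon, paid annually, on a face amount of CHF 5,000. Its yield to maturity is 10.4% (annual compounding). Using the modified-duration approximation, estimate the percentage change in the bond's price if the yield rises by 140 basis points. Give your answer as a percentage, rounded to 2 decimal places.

Periodic yield y = 0.104. Modified duration first:
  t   CF        PV=CF/(1+0.104)^t    t·PV
  1        37.50        33.9674        33.9674
  2        37.50        30.7676        61.5351
  3        37.50        27.8692        83.6075
  4        37.50        25.2438       100.9753
  5     5,037.50     3,071.6356    15,358.1780
  Σ                  3,189.4835    15,638.2633
P = 3,189.4835; D_Mac = 4.90307 yrs; D_mod = 4.90307/(1+0.104) = 4.44119 yrs.
ΔP/P ≈ -D_mod · Δy = -4.44119 × (+0.014) = -0.062177 = -6.2177%.

-6.22%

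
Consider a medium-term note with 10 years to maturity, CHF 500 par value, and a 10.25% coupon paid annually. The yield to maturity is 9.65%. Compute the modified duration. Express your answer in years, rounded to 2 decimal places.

Periodic yield y = 0.0965. First find Macaulay duration:
  t   CF        PV=CF/(1+0.0965)^t    t·PV
  1        51.25        46.7396        46.7396
  2        51.25        42.6262        85.2524
  3        51.25        38.8748       116.6243
  4        51.25        35.4535       141.8141
  5        51.25        32.3333       161.6667
  6        51.25        29.4878       176.9267
  7        51.25        26.8926       188.2485
  8        51.25        24.5259       196.2071
  9        51.25        22.3674       201.3069
  10      551.25       219.4129     2,194.1294
  Σ                    518.7142     3,508.9158
P = 518.7142; Macaulay duration = 3,508.9158 / 518.7142 = 6.76464 years.
Modified duration = D_Mac / (1 + y) = 6.76464 / 1.0965 = 6.16930 years.

6.17 years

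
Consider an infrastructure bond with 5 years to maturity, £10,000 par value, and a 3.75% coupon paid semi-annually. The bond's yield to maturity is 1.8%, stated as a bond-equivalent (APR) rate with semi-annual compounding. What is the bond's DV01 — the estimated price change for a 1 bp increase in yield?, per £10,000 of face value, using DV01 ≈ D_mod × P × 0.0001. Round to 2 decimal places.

£5.01

Periodic yield y = 0.009.
  t   CF        PV=CF/(1+0.009)^t    t·PV
  1       187.50       185.8276       185.8276
  2       187.50       184.1700       368.3400
  3       187.50       182.5273       547.5818
  4       187.50       180.8992       723.5967
  5       187.50       179.2856       896.4281
  6       187.50       177.6864     1,066.1186
  7       187.50       176.1015     1,232.7107
  8       187.50       174.5307     1,396.2460
  9       187.50       172.9740     1,556.7658
  10   10,187.50     9,314.4231    93,144.2305
  Σ                 10,928.4254   101,117.8458
P = 10,928.4254; D_Mac = 9.25274 half-year periods = 4.62637 yrs; D_mod = 4.58510 yrs.
DV01 ≈ 4.58510 × 10,928.4254 × 0.0001 = 5.010795.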